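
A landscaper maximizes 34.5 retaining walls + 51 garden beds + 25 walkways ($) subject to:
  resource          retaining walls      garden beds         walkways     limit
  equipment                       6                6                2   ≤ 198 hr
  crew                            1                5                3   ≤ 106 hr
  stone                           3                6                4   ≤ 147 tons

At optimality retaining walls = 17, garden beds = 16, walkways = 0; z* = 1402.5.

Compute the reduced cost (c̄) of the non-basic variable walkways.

-3

At the optimum: equipment uses 198 of 198 (binding); crew uses 97 of 106 (slack = 9); stone uses 147 of 147 (binding).
Since crew is not tight, its dual is 0.
From A_Bᵀ y = c: 6·y_equipment + 3·y_stone = 34.5; 6·y_equipment + 6·y_stone = 51.
→ y_equipment = 3 and y_stone = 5.5.
Reduced cost of walkways: c₃ − yᵀa₃ = 25 − (3·2 + 5.5·4) = 25 − 28 = -3.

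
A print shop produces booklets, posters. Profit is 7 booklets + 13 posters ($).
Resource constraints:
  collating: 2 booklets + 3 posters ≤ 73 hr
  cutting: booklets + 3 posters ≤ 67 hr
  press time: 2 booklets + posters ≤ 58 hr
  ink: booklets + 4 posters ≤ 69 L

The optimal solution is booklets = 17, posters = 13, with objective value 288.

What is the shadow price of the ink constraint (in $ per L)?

Check each constraint at x*: collating 73/73 (tight); cutting 56/67 (slack 11); press time 47/58 (slack 11); ink 69/69 (tight).
Slack constraints have shadow price 0 (complementary slackness).
The binding rows give the dual system: 2·y_collating + 1·y_ink = 7 and 3·y_collating + 4·y_ink = 13.
This yields shadow prices y_collating = 3, y_ink = 1.
Shadow price of ink = 1.

1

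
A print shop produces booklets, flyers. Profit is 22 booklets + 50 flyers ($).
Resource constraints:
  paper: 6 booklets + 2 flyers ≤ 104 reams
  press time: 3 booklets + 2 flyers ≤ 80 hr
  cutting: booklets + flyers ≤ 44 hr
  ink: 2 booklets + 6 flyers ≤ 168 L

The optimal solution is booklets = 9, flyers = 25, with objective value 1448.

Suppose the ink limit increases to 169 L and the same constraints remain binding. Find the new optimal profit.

Binding: paper and ink. Non-binding: press time (3 unused), cutting (10 unused).
Slack constraints have shadow price 0 (complementary slackness).
The binding rows give the dual system: 6·y_paper + 2·y_ink = 22 and 2·y_paper + 6·y_ink = 50.
Solving: y_paper = 1, y_ink = 8.
Δz = y_ink·Δb = 8 × (1) = 8, so new z* = 1448 + 8 = 1456.

1456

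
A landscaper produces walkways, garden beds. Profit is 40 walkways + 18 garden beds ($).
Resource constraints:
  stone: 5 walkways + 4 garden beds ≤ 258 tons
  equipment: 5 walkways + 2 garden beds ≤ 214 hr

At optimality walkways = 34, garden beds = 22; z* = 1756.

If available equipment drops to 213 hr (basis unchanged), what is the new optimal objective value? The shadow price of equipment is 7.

1749

Δb = -1, so new z* = 1756 + (7)·(-1) = 1756 − 7 = 1749.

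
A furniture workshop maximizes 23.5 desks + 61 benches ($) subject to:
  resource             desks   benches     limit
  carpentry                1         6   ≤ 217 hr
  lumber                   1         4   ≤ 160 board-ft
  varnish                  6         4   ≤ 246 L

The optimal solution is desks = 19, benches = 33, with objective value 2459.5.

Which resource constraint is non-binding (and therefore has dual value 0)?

carpentry: 217/217 (binding)
lumber: 151/160 (slack 9)
varnish: 246/246 (binding)
By complementary slackness, a constraint with positive slack has shadow price 0 → lumber.

lumber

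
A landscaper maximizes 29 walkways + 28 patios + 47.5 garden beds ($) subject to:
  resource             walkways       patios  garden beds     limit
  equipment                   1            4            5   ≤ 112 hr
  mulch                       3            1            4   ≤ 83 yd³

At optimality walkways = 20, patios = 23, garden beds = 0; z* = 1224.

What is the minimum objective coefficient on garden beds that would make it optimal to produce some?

57

Both equipment and mulch are binding at x*.
Dual feasibility on the basic columns requires 1·y_equipment + 3·y_mulch = 29, 4·y_equipment + 1·y_mulch = 28.
→ y_equipment = 5 and y_mulch = 8.
garden beds enters the basis when its profit ≥ yᵀa₃ = 5·5 + 8·4 = 57.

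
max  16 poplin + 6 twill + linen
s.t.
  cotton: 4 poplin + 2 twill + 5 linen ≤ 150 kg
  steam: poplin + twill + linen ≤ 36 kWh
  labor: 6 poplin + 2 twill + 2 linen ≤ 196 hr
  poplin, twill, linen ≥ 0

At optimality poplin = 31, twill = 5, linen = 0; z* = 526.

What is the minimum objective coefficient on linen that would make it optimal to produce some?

At the optimum: cotton uses 134 of 150 (slack = 16); steam uses 36 of 36 (binding); labor uses 196 of 196 (binding).
Slack constraints have shadow price 0 (complementary slackness).
The binding rows give the dual system: 1·y_steam + 6·y_labor = 16 and 1·y_steam + 2·y_labor = 6.
→ y_steam = 1 and y_labor = 2.5.
linen enters the basis when its profit ≥ yᵀa₃ = 1·1 + 2.5·2 = 6.

6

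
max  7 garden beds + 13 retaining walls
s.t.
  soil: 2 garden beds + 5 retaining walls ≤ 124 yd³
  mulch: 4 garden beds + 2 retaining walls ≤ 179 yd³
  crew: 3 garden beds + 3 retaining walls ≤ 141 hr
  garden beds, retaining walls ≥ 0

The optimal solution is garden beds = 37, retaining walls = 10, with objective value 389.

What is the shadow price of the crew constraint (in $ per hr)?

1

Binding: soil and crew. Non-binding: mulch (11 unused).
By complementary slackness, y = 0 for the non-binding constraint.
From A_Bᵀ y = c: 2·y_soil + 3·y_crew = 7; 5·y_soil + 3·y_crew = 13.
Solving: y_soil = 2, y_crew = 1.
Shadow price of crew = 1.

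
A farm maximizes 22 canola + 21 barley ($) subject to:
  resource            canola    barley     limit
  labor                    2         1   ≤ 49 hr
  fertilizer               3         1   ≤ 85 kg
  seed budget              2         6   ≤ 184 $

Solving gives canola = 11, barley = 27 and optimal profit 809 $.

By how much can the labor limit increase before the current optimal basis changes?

Binding constraints: labor, seed budget. The basis is B = [[2,1],[2,6]] with det 10.
Per unit increase in labor, x* moves by d = (0.6, -0.2).
The basis stays optimal until fertilizer becomes binding; allowable increase = 15.625 hr.

15.625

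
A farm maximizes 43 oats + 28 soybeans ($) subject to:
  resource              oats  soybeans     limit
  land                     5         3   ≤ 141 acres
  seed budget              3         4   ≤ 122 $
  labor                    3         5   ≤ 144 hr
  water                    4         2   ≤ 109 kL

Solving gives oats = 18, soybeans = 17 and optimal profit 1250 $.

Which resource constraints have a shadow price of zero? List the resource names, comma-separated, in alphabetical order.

labor, water

land: 141/141 (binding)
seed budget: 122/122 (binding)
labor: 139/144 (slack 5)
water: 106/109 (slack 3)
By complementary slackness, a constraint with positive slack has shadow price 0 → labor, water.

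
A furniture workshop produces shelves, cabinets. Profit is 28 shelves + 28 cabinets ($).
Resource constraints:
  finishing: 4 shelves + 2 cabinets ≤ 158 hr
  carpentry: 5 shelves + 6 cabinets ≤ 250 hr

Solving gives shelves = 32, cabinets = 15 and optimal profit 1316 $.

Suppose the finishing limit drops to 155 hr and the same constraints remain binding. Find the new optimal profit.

1310

Both finishing and carpentry are binding at x*.
From A_Bᵀ y = c: 4·y_finishing + 5·y_carpentry = 28; 2·y_finishing + 6·y_carpentry = 28.
Solving: y_finishing = 2, y_carpentry = 4.
Δz = y_finishing·Δb = 2 × (-3) = -6, so new z* = 1316 − 6 = 1310.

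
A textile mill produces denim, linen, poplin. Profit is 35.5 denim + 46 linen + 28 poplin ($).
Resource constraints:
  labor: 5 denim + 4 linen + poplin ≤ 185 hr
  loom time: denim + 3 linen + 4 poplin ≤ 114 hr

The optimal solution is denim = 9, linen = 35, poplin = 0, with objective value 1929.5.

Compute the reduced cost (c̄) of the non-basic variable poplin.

Check each constraint at x*: labor 185/185 (tight); loom time 114/114 (tight).
The binding rows give the dual system: 5·y_labor + 1·y_loom time = 35.5 and 4·y_labor + 3·y_loom time = 46.
Solving: y_labor = 5.5, y_loom time = 8.
Reduced cost of poplin: c₃ − yᵀa₃ = 28 − (5.5·1 + 8·4) = 28 − 37.5 = -9.5.

-9.5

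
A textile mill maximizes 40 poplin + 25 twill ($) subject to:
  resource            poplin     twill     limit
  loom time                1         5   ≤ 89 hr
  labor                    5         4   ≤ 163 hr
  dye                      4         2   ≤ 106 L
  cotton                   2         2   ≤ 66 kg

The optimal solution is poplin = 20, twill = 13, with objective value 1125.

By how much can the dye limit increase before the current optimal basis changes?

Binding constraints: dye, cotton. The basis is B = [[4,2],[2,2]] with det 4.
Per unit increase in dye, x* moves by d = (0.5, -0.5).
The basis stays optimal until labor becomes binding; allowable increase = 22 L.

22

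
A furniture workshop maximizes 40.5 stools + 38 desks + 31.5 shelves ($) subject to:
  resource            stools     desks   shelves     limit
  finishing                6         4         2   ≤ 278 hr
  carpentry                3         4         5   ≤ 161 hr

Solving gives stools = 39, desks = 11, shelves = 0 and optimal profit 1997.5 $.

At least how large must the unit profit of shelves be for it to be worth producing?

Both finishing and carpentry are binding at x*.
Dual feasibility on the basic columns requires 6·y_finishing + 3·y_carpentry = 40.5, 4·y_finishing + 4·y_carpentry = 38.
Solving: y_finishing = 4, y_carpentry = 5.5.
shelves enters the basis when its profit ≥ yᵀa₃ = 4·2 + 5.5·5 = 35.5.

35.5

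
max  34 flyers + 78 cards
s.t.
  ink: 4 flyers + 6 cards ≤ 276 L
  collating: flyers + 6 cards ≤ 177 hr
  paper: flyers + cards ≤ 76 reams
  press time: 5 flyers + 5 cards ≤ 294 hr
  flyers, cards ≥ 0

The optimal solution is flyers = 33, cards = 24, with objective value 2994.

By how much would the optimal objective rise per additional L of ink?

Binding: ink and collating. Non-binding: paper (19 unused), press time (9 unused).
Since paper, press time are not tight, their duals are 0.
Dual feasibility on the basic columns requires 4·y_ink + 1·y_collating = 34, 6·y_ink + 6·y_collating = 78.
This yields shadow prices y_ink = 7, y_collating = 6.
Shadow price of ink = 7.

7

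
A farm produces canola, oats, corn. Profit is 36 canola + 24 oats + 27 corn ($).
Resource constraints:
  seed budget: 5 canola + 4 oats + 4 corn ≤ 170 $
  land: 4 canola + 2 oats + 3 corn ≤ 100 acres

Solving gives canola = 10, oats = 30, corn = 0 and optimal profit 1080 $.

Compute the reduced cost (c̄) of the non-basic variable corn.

At the optimum: seed budget uses 170 of 170 (binding); land uses 100 of 100 (binding).
Dual feasibility on the basic columns requires 5·y_seed budget + 4·y_land = 36, 4·y_seed budget + 2·y_land = 24.
This yields shadow prices y_seed budget = 4, y_land = 4.
Reduced cost of corn: c₃ − yᵀa₃ = 27 − (4·4 + 4·3) = 27 − 28 = -1.

-1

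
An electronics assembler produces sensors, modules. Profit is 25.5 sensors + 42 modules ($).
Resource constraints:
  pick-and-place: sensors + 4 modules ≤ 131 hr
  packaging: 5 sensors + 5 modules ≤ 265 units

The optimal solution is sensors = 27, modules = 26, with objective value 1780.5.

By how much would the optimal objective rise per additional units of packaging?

4

Both pick-and-place and packaging are binding at x*.
From A_Bᵀ y = c: 1·y_pick-and-place + 5·y_packaging = 25.5; 4·y_pick-and-place + 5·y_packaging = 42.
This yields shadow prices y_pick-and-place = 5.5, y_packaging = 4.
Shadow price of packaging = 4.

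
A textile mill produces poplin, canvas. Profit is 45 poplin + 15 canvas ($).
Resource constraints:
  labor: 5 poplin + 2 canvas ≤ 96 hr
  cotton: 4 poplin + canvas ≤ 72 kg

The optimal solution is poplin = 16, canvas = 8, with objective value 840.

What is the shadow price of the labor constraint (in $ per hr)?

Check each constraint at x*: labor 96/96 (tight); cotton 72/72 (tight).
From A_Bᵀ y = c: 5·y_labor + 4·y_cotton = 45; 2·y_labor + 1·y_cotton = 15.
Solving: y_labor = 5, y_cotton = 5.
Shadow price of labor = 5.

5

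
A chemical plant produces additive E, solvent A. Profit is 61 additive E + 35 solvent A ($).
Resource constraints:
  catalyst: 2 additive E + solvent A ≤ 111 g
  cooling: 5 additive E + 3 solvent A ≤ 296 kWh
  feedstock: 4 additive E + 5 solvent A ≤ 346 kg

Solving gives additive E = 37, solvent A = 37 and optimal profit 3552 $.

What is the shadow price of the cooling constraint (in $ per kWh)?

Check each constraint at x*: catalyst 111/111 (tight); cooling 296/296 (tight); feedstock 333/346 (slack 13).
Since feedstock is not tight, its dual is 0.
The binding rows give the dual system: 2·y_catalyst + 5·y_cooling = 61 and 1·y_catalyst + 3·y_cooling = 35.
→ y_catalyst = 8 and y_cooling = 9.
Shadow price of cooling = 9.

9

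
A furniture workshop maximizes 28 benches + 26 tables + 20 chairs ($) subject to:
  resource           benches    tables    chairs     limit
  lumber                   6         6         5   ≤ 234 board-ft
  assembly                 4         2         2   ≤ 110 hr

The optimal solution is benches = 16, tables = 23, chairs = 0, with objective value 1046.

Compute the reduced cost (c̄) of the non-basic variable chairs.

Both lumber and assembly are binding at x*.
The binding rows give the dual system: 6·y_lumber + 4·y_assembly = 28 and 6·y_lumber + 2·y_assembly = 26.
→ y_lumber = 4 and y_assembly = 1.
Reduced cost of chairs: c₃ − yᵀa₃ = 20 − (4·5 + 1·2) = 20 − 22 = -2.

-2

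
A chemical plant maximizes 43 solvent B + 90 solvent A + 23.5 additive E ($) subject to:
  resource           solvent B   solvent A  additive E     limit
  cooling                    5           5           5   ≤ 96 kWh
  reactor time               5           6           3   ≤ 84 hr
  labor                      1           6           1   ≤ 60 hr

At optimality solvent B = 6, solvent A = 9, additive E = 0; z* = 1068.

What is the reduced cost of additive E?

Binding: reactor time and labor. Non-binding: cooling (21 unused).
Since cooling is not tight, its dual is 0.
From A_Bᵀ y = c: 5·y_reactor time + 1·y_labor = 43; 6·y_reactor time + 6·y_labor = 90.
→ y_reactor time = 7 and y_labor = 8.
Reduced cost of additive E: c₃ − yᵀa₃ = 23.5 − (7·3 + 8·1) = 23.5 − 29 = -5.5.

-5.5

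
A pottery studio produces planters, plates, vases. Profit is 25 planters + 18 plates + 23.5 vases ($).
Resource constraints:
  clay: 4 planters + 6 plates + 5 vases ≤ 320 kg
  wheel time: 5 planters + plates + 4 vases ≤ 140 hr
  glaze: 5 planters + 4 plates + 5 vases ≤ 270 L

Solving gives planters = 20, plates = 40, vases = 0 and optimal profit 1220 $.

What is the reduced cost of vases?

At the optimum: clay uses 320 of 320 (binding); wheel time uses 140 of 140 (binding); glaze uses 260 of 270 (slack = 10).
Slack constraints have shadow price 0 (complementary slackness).
The binding rows give the dual system: 4·y_clay + 5·y_wheel time = 25 and 6·y_clay + 1·y_wheel time = 18.
→ y_clay = 2.5 and y_wheel time = 3.
Reduced cost of vases: c₃ − yᵀa₃ = 23.5 − (2.5·5 + 3·4) = 23.5 − 24.5 = -1.

-1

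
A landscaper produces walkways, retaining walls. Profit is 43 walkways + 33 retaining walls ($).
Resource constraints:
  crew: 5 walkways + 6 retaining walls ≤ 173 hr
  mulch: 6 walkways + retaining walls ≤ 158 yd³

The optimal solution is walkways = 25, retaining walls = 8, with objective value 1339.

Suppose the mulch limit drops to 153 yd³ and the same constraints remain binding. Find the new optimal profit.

At the optimum: crew uses 173 of 173 (binding); mulch uses 158 of 158 (binding).
From A_Bᵀ y = c: 5·y_crew + 6·y_mulch = 43; 6·y_crew + 1·y_mulch = 33.
This yields shadow prices y_crew = 5, y_mulch = 3.
Δz = y_mulch·Δb = 3 × (-5) = -15, so new z* = 1339 − 15 = 1324.

1324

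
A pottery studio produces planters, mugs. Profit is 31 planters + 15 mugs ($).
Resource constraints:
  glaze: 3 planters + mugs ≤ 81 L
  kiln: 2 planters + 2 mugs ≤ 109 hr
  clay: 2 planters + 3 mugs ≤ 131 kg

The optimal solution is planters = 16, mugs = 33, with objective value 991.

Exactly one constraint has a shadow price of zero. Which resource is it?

glaze: 81/81 (binding)
kiln: 98/109 (slack 11)
clay: 131/131 (binding)
By complementary slackness, a constraint with positive slack has shadow price 0 → kiln.

kiln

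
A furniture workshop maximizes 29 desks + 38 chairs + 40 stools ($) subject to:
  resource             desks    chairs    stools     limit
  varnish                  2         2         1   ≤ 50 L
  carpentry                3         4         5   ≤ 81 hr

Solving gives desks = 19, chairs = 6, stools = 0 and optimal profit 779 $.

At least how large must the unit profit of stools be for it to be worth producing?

46

Check each constraint at x*: varnish 50/50 (tight); carpentry 81/81 (tight).
The binding rows give the dual system: 2·y_varnish + 3·y_carpentry = 29 and 2·y_varnish + 4·y_carpentry = 38.
This yields shadow prices y_varnish = 1, y_carpentry = 9.
stools enters the basis when its profit ≥ yᵀa₃ = 1·1 + 9·5 = 46.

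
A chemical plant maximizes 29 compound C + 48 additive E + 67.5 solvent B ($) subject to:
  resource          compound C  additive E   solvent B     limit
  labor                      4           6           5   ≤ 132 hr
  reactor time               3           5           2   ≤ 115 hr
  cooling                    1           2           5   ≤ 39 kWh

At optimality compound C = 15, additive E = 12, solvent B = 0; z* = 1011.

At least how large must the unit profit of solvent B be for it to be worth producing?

Binding: labor and cooling. Non-binding: reactor time (10 unused).
Since reactor time is not tight, its dual is 0.
Dual feasibility on the basic columns requires 4·y_labor + 1·y_cooling = 29, 6·y_labor + 2·y_cooling = 48.
→ y_labor = 5 and y_cooling = 9.
solvent B enters the basis when its profit ≥ yᵀa₃ = 5·5 + 9·5 = 70.

70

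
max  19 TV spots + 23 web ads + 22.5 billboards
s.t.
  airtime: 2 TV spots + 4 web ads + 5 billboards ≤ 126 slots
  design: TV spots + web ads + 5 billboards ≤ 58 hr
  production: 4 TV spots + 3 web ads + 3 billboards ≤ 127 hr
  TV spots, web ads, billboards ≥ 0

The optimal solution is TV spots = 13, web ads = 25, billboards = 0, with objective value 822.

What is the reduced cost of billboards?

-4

At the optimum: airtime uses 126 of 126 (binding); design uses 38 of 58 (slack = 20); production uses 127 of 127 (binding).
By complementary slackness, y = 0 for the non-binding constraint.
Dual feasibility on the basic columns requires 2·y_airtime + 4·y_production = 19, 4·y_airtime + 3·y_production = 23.
This yields shadow prices y_airtime = 3.5, y_production = 3.
Reduced cost of billboards: c₃ − yᵀa₃ = 22.5 − (3.5·5 + 3·3) = 22.5 − 26.5 = -4.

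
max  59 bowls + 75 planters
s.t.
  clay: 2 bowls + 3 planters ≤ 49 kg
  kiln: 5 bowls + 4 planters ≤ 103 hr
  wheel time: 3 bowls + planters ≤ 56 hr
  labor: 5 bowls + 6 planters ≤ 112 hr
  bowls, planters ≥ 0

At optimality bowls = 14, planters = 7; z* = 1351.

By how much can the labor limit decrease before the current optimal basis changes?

14

Binding constraints: clay, labor. The basis is B = [[2,3],[5,6]] with det -3.
Per unit decrease in labor, x* moves by d = (-1, 0.6667).
The basis stays optimal until bowls reaches 0; allowable decrease = 14 hr.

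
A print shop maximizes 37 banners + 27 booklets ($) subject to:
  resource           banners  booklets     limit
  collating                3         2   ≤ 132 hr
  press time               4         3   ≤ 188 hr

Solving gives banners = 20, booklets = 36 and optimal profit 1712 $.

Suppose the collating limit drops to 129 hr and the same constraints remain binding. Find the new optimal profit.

1703

Both collating and press time are binding at x*.
Dual feasibility on the basic columns requires 3·y_collating + 4·y_press time = 37, 2·y_collating + 3·y_press time = 27.
Solving: y_collating = 3, y_press time = 7.
Δz = y_collating·Δb = 3 × (-3) = -9, so new z* = 1712 − 9 = 1703.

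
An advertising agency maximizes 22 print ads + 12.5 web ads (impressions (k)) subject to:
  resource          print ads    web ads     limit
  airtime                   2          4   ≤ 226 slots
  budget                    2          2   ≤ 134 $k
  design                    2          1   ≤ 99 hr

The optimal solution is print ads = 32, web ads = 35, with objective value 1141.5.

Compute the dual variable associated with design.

Binding: budget and design. Non-binding: airtime (22 unused).
Slack constraints have shadow price 0 (complementary slackness).
From A_Bᵀ y = c: 2·y_budget + 2·y_design = 22; 2·y_budget + 1·y_design = 12.5.
→ y_budget = 1.5 and y_design = 9.5.
Shadow price of design = 9.5.

9.5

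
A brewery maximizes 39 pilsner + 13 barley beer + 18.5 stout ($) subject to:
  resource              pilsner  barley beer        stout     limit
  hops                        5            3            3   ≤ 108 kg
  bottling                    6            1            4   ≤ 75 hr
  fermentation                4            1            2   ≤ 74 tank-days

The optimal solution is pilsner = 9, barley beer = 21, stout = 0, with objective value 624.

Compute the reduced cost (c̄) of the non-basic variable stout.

Check each constraint at x*: hops 108/108 (tight); bottling 75/75 (tight); fermentation 57/74 (slack 17).
By complementary slackness, y = 0 for the non-binding constraint.
From A_Bᵀ y = c: 5·y_hops + 6·y_bottling = 39; 3·y_hops + 1·y_bottling = 13.
This yields shadow prices y_hops = 3, y_bottling = 4.
Reduced cost of stout: c₃ − yᵀa₃ = 18.5 − (3·3 + 4·4) = 18.5 − 25 = -6.5.

-6.5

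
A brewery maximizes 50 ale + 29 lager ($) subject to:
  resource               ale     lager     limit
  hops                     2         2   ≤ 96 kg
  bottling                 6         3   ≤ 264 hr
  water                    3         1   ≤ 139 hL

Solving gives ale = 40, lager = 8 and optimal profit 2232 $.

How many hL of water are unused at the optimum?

water used = 3·40 + 1·8 = 128; slack = 139 − 128 = 11.

11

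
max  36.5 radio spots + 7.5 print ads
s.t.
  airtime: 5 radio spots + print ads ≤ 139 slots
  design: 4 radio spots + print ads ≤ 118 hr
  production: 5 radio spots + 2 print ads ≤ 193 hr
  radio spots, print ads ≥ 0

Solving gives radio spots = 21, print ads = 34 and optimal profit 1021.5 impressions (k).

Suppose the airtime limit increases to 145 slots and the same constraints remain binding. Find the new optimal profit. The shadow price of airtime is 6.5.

Δb = 6, so new z* = 1021.5 + (6.5)·(6) = 1021.5 + 39 = 1060.5.

1060.5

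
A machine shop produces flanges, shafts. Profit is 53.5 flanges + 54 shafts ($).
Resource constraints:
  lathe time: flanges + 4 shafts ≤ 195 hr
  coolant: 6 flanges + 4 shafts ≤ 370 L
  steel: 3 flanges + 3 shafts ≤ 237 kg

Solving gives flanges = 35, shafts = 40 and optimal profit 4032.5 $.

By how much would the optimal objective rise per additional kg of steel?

0

Binding: lathe time and coolant. Non-binding: steel (12 unused).
Slack constraints have shadow price 0 (complementary slackness).
Dual feasibility on the basic columns requires 1·y_lathe time + 6·y_coolant = 53.5, 4·y_lathe time + 4·y_coolant = 54.
Solving: y_lathe time = 5.5, y_coolant = 8.
Shadow price of steel = 0.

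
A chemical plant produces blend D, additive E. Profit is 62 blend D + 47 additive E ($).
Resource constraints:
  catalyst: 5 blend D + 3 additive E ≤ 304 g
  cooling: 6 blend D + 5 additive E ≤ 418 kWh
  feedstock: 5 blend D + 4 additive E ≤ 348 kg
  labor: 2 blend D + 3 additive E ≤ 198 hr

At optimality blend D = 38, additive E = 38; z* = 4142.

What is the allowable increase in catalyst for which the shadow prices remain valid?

Binding constraints: catalyst, cooling. The basis is B = [[5,3],[6,5]] with det 7.
Per unit increase in catalyst, x* moves by d = (0.7143, -0.8571).
The basis stays optimal until feedstock becomes binding; allowable increase = 42 g.

42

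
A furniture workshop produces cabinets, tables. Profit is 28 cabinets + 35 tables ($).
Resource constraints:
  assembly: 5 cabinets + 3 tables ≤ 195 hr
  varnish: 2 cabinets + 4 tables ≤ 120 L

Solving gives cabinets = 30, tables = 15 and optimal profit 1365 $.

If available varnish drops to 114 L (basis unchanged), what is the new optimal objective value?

1326

Check each constraint at x*: assembly 195/195 (tight); varnish 120/120 (tight).
Dual feasibility on the basic columns requires 5·y_assembly + 2·y_varnish = 28, 3·y_assembly + 4·y_varnish = 35.
This yields shadow prices y_assembly = 3, y_varnish = 6.5.
Δz = y_varnish·Δb = 6.5 × (-6) = -39, so new z* = 1365 − 39 = 1326.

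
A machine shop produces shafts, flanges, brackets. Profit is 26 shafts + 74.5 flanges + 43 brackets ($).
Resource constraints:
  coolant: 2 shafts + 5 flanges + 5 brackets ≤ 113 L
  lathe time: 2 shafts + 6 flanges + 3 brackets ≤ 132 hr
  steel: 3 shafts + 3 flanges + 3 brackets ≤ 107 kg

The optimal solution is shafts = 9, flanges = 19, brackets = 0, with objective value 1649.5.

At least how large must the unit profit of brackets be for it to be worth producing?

Binding: coolant and lathe time. Non-binding: steel (23 unused).
Since steel is not tight, its dual is 0.
From A_Bᵀ y = c: 2·y_coolant + 2·y_lathe time = 26; 5·y_coolant + 6·y_lathe time = 74.5.
→ y_coolant = 3.5 and y_lathe time = 9.5.
brackets enters the basis when its profit ≥ yᵀa₃ = 3.5·5 + 9.5·3 = 46.

46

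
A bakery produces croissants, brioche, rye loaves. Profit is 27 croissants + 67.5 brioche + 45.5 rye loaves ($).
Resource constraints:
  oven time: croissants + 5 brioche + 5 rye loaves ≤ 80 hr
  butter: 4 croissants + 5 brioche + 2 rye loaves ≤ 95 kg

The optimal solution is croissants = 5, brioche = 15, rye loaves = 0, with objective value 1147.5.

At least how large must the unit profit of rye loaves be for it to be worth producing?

Check each constraint at x*: oven time 80/80 (tight); butter 95/95 (tight).
From A_Bᵀ y = c: 1·y_oven time + 4·y_butter = 27; 5·y_oven time + 5·y_butter = 67.5.
→ y_oven time = 9 and y_butter = 4.5.
rye loaves enters the basis when its profit ≥ yᵀa₃ = 9·5 + 4.5·2 = 54.

54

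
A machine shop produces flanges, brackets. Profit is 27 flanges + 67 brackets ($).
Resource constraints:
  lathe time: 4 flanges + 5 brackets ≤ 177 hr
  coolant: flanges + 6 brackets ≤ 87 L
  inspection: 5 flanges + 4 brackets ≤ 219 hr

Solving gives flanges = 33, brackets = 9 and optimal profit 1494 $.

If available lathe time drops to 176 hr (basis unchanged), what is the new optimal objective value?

At the optimum: lathe time uses 177 of 177 (binding); coolant uses 87 of 87 (binding); inspection uses 201 of 219 (slack = 18).
Slack constraints have shadow price 0 (complementary slackness).
The binding rows give the dual system: 4·y_lathe time + 1·y_coolant = 27 and 5·y_lathe time + 6·y_coolant = 67.
This yields shadow prices y_lathe time = 5, y_coolant = 7.
Δz = y_lathe time·Δb = 5 × (-1) = -5, so new z* = 1494 − 5 = 1489.

1489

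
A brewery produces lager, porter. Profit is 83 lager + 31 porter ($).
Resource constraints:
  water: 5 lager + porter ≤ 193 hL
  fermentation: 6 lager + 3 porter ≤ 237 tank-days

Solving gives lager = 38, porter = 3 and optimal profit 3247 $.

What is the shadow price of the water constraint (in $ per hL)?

Both water and fermentation are binding at x*.
From A_Bᵀ y = c: 5·y_water + 6·y_fermentation = 83; 1·y_water + 3·y_fermentation = 31.
→ y_water = 7 and y_fermentation = 8.
Shadow price of water = 7.

7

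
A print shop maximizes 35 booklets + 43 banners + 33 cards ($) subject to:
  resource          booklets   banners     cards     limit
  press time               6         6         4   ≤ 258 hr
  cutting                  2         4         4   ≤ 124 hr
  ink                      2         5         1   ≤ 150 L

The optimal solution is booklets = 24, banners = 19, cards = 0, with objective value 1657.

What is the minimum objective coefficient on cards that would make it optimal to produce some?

Check each constraint at x*: press time 258/258 (tight); cutting 124/124 (tight); ink 143/150 (slack 7).
Slack constraints have shadow price 0 (complementary slackness).
From A_Bᵀ y = c: 6·y_press time + 2·y_cutting = 35; 6·y_press time + 4·y_cutting = 43.
This yields shadow prices y_press time = 4.5, y_cutting = 4.
cards enters the basis when its profit ≥ yᵀa₃ = 4.5·4 + 4·4 = 34.

34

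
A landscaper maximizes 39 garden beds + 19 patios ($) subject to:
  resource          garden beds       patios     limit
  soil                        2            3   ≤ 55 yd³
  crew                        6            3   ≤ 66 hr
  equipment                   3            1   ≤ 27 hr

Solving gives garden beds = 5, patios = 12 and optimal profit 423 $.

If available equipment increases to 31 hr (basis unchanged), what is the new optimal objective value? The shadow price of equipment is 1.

Δb = 4, so new z* = 423 + (1)·(4) = 423 + 4 = 427.

427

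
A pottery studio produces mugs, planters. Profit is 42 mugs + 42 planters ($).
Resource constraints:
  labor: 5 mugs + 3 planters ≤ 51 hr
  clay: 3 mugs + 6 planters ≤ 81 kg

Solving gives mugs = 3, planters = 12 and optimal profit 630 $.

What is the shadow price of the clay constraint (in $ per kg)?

4

At the optimum: labor uses 51 of 51 (binding); clay uses 81 of 81 (binding).
From A_Bᵀ y = c: 5·y_labor + 3·y_clay = 42; 3·y_labor + 6·y_clay = 42.
This yields shadow prices y_labor = 6, y_clay = 4.
Shadow price of clay = 4.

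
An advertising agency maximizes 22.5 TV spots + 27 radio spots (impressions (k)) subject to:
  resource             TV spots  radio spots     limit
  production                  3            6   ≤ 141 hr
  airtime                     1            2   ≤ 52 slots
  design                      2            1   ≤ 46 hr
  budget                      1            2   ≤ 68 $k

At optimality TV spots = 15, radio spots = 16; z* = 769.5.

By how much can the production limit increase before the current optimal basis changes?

Binding constraints: production, design. The basis is B = [[3,6],[2,1]] with det -9.
Per unit increase in production, x* moves by d = (-0.1111, 0.2222).
The basis stays optimal until airtime becomes binding; allowable increase = 15 hr.

15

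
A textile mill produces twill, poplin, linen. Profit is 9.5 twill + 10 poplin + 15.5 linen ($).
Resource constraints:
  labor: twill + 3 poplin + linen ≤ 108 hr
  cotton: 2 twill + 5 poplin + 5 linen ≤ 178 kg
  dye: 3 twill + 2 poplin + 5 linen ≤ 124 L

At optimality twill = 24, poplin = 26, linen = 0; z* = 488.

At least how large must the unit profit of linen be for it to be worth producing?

Binding: cotton and dye. Non-binding: labor (6 unused).
Since labor is not tight, its dual is 0.
Dual feasibility on the basic columns requires 2·y_cotton + 3·y_dye = 9.5, 5·y_cotton + 2·y_dye = 10.
This yields shadow prices y_cotton = 1, y_dye = 2.5.
linen enters the basis when its profit ≥ yᵀa₃ = 1·5 + 2.5·5 = 17.5.

17.5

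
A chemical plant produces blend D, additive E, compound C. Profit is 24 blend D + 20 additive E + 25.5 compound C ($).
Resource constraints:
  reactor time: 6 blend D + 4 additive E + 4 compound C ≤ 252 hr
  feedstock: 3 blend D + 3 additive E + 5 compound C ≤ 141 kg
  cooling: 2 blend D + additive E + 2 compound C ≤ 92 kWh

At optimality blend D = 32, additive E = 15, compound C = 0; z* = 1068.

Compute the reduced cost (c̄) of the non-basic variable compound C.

-2.5

Binding: reactor time and feedstock. Non-binding: cooling (13 unused).
Since cooling is not tight, its dual is 0.
From A_Bᵀ y = c: 6·y_reactor time + 3·y_feedstock = 24; 4·y_reactor time + 3·y_feedstock = 20.
This yields shadow prices y_reactor time = 2, y_feedstock = 4.
Reduced cost of compound C: c₃ − yᵀa₃ = 25.5 − (2·4 + 4·5) = 25.5 − 28 = -2.5.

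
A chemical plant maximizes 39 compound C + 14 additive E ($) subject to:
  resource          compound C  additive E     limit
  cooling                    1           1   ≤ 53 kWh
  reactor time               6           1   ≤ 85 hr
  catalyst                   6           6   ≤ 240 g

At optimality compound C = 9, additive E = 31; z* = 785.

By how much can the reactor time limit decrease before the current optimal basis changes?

45

Binding constraints: reactor time, catalyst. The basis is B = [[6,1],[6,6]] with det 30.
Per unit decrease in reactor time, x* moves by d = (-0.2, 0.2).
The basis stays optimal until compound C reaches 0; allowable decrease = 45 hr.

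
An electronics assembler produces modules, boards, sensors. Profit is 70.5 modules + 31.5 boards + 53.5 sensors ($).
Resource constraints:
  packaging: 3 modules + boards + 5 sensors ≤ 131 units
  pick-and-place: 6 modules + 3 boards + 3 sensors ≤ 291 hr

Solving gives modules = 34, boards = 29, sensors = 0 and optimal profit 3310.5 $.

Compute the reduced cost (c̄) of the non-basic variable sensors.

Check each constraint at x*: packaging 131/131 (tight); pick-and-place 291/291 (tight).
Dual feasibility on the basic columns requires 3·y_packaging + 6·y_pick-and-place = 70.5, 1·y_packaging + 3·y_pick-and-place = 31.5.
→ y_packaging = 7.5 and y_pick-and-place = 8.
Reduced cost of sensors: c₃ − yᵀa₃ = 53.5 − (7.5·5 + 8·3) = 53.5 − 61.5 = -8.

-8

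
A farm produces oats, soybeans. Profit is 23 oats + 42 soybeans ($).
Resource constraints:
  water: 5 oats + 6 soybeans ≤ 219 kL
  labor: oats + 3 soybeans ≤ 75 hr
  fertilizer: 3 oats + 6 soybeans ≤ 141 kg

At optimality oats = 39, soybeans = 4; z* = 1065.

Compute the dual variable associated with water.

Check each constraint at x*: water 219/219 (tight); labor 51/75 (slack 24); fertilizer 141/141 (tight).
Since labor is not tight, its dual is 0.
The binding rows give the dual system: 5·y_water + 3·y_fertilizer = 23 and 6·y_water + 6·y_fertilizer = 42.
→ y_water = 1 and y_fertilizer = 6.
Shadow price of water = 1.

1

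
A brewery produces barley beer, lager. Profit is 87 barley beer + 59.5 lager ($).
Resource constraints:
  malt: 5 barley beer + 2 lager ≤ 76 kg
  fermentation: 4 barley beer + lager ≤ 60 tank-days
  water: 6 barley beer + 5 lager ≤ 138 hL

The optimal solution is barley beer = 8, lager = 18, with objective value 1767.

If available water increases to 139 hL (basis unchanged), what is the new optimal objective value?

Binding: malt and water. Non-binding: fermentation (10 unused).
Slack constraints have shadow price 0 (complementary slackness).
The binding rows give the dual system: 5·y_malt + 6·y_water = 87 and 2·y_malt + 5·y_water = 59.5.
→ y_malt = 6 and y_water = 9.5.
Δz = y_water·Δb = 9.5 × (1) = 9.5, so new z* = 1767 + 9.5 = 1776.5.

1776.5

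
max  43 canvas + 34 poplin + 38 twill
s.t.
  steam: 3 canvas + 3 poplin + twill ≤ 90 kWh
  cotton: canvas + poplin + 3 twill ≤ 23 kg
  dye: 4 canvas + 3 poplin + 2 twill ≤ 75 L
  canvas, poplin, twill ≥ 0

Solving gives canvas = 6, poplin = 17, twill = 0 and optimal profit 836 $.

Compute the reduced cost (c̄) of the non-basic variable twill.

Check each constraint at x*: steam 69/90 (slack 21); cotton 23/23 (tight); dye 75/75 (tight).
Slack constraints have shadow price 0 (complementary slackness).
Dual feasibility on the basic columns requires 1·y_cotton + 4·y_dye = 43, 1·y_cotton + 3·y_dye = 34.
→ y_cotton = 7 and y_dye = 9.
Reduced cost of twill: c₃ − yᵀa₃ = 38 − (7·3 + 9·2) = 38 − 39 = -1.

-1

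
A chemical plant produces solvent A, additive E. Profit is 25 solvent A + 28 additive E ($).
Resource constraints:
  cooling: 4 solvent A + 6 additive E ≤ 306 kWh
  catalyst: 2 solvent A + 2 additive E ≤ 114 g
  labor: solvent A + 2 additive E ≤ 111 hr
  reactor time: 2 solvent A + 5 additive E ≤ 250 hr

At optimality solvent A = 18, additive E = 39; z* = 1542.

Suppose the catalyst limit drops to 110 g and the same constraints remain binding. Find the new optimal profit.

1504

At the optimum: cooling uses 306 of 306 (binding); catalyst uses 114 of 114 (binding); labor uses 96 of 111 (slack = 15); reactor time uses 231 of 250 (slack = 19).
Since labor, reactor time are not tight, their duals are 0.
Dual feasibility on the basic columns requires 4·y_cooling + 2·y_catalyst = 25, 6·y_cooling + 2·y_catalyst = 28.
→ y_cooling = 1.5 and y_catalyst = 9.5.
Δz = y_catalyst·Δb = 9.5 × (-4) = -38, so new z* = 1542 − 38 = 1504.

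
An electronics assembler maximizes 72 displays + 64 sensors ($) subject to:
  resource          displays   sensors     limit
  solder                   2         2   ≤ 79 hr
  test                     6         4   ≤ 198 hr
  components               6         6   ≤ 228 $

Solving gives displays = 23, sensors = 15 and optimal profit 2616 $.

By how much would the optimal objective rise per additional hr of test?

Binding: test and components. Non-binding: solder (3 unused).
Slack constraints have shadow price 0 (complementary slackness).
From A_Bᵀ y = c: 6·y_test + 6·y_components = 72; 4·y_test + 6·y_components = 64.
Solving: y_test = 4, y_components = 8.
Shadow price of test = 4.

4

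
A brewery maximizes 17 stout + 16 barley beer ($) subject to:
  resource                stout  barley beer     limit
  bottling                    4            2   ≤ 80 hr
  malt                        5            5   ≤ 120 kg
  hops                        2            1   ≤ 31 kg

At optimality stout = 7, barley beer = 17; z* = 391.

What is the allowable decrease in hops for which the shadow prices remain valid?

7

Binding constraints: malt, hops. The basis is B = [[5,5],[2,1]] with det -5.
Per unit decrease in hops, x* moves by d = (-1, 1).
The basis stays optimal until stout reaches 0; allowable decrease = 7 kg.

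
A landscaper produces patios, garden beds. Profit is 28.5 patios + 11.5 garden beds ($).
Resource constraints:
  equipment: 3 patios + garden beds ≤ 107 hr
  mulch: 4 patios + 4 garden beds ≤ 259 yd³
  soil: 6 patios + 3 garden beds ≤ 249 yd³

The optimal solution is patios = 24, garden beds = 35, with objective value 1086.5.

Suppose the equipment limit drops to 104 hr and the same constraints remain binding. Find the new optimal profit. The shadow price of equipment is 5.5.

Δb = -3, so new z* = 1086.5 + (5.5)·(-3) = 1086.5 − 16.5 = 1070.

1070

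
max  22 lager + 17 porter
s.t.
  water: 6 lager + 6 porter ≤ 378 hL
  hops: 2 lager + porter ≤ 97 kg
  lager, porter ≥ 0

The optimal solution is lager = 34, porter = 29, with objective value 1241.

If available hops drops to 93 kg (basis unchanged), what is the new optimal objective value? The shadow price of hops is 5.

1221

Δb = -4, so new z* = 1241 + (5)·(-4) = 1241 − 20 = 1221.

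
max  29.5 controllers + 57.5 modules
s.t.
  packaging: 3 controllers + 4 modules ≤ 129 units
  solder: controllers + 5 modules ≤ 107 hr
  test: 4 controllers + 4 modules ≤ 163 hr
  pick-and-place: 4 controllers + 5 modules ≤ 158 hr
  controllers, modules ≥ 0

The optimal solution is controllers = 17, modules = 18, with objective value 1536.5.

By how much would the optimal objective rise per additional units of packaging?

Check each constraint at x*: packaging 123/129 (slack 6); solder 107/107 (tight); test 140/163 (slack 23); pick-and-place 158/158 (tight).
Slack constraints have shadow price 0 (complementary slackness).
From A_Bᵀ y = c: 1·y_solder + 4·y_pick-and-place = 29.5; 5·y_solder + 5·y_pick-and-place = 57.5.
This yields shadow prices y_solder = 5.5, y_pick-and-place = 6.
Shadow price of packaging = 0.

0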